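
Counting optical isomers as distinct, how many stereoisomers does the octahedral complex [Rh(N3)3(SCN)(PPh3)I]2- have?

In an octahedral complex each vertex has one trans partner and four cis neighbours.
Systematic placement gives 4 geometric isomers: N3 mer (3 arrangements); N3 fac (chiral).
One of these lacks any improper symmetry element and so occurs as an enantiomeric pair, giving 4 + 1 = 5 stereoisomers in total.

5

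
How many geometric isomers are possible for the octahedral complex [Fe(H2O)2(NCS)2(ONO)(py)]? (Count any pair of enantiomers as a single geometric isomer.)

An octahedron has six vertices in three trans pairs; every non-trans pair is cis.
There are 6 geometric isomers: H2O trans, NCS trans; H2O trans, NCS cis; H2O cis, NCS cis (3 arrangements, 2 chiral); H2O cis, NCS trans.

6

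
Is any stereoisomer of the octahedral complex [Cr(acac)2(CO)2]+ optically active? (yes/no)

Each acac is bidentate and must span two cis positions.
The distinct arrangements are (2 in all): CO trans; CO cis (chiral).
One of these lacks any improper symmetry element and so occurs as an enantiomeric pair, giving 2 + 1 = 3 stereoisomers in total.

yes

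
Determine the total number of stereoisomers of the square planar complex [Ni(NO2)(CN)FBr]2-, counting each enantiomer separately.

Working through the distinct placements yields 3 geometric isomers: (Br/F trans, CN/NO2 trans); (Br/NO2 trans, CN/F trans); (Br/CN trans, F/NO2 trans).
Each arrangement has an internal mirror plane or centre of symmetry, so none is chiral.

3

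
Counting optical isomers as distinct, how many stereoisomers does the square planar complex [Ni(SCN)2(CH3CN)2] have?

2

A square has two trans pairs of vertices; adjacent vertices are cis.
Systematic placement gives 2 geometric isomers: SCN cis; SCN trans.
Each arrangement has an internal mirror plane or centre of symmetry, so none is chiral.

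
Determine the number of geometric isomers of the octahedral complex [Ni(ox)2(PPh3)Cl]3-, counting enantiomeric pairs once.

2

In an octahedral complex each vertex has one trans partner and four cis neighbours.
Each ox is bidentate and must span two cis positions.
There are 2 geometric isomers: PPh3 and Cl mutually trans; PPh3 and Cl mutually cis (chiral).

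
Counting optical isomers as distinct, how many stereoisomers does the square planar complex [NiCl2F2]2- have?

2

A square has two trans pairs of vertices; adjacent vertices are cis.
Systematic placement gives 2 geometric isomers: Cl cis; Cl trans.
Each arrangement has an internal mirror plane or centre of symmetry, so none is chiral.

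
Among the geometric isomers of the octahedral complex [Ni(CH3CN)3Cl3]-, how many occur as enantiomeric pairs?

0

The six octahedral sites form three mutually perpendicular trans pairs.
There are 2 geometric isomers: CH3CN mer; CH3CN fac.
Each arrangement has an internal mirror plane or centre of symmetry, so none is chiral.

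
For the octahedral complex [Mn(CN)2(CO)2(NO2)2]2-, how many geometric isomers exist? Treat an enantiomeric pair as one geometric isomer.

5

In an octahedral complex each vertex has one trans partner and four cis neighbours.
There are 5 geometric isomers: CN trans, CO trans, NO2 trans; CN trans, CO cis, NO2 cis; CN cis, CO cis, NO2 trans; CN cis, CO cis, NO2 cis (chiral); CN cis, CO trans, NO2 cis.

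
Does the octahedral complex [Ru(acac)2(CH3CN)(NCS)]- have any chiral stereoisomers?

In an octahedral complex each vertex has one trans partner and four cis neighbours.
Each acac is bidentate and must span two cis positions.
Systematic placement gives 2 geometric isomers: CH3CN and NCS mutually trans; CH3CN and NCS mutually cis (chiral).
One of these lacks any improper symmetry element and so occurs as an enantiomeric pair, giving 2 + 1 = 3 stereoisomers in total.

yes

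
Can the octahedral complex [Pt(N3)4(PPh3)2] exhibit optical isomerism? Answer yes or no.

no

In an octahedral complex each vertex has one trans partner and four cis neighbours.
The distinct arrangements are (2 in all): PPh3 trans; PPh3 cis.
Each arrangement has an internal mirror plane or centre of symmetry, so none is chiral.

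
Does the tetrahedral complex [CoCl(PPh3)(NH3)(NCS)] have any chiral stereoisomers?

Only one geometric arrangement is possible; it has no improper symmetry element, so it exists as a pair of enantiomers (2 stereoisomers).

yes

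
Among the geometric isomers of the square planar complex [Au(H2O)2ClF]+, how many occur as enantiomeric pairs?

A square has two trans pairs of vertices; adjacent vertices are cis.
The distinct arrangements are (2 in all): H2O cis; H2O trans.
Each arrangement has an internal mirror plane or centre of symmetry, so none is chiral.

0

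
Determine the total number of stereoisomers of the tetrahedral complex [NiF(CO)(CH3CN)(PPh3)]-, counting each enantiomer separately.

2

In a tetrahedral complex all four positions are equivalent and every pair of ligands is adjacent — there is no cis/trans distinction.
Only one geometric arrangement is possible; it has no improper symmetry element, so it exists as a pair of enantiomers (2 stereoisomers).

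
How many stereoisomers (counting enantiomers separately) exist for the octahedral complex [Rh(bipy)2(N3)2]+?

3

The six octahedral sites form three mutually perpendicular trans pairs.
Each bipy is bidentate and must span two cis positions.
Systematic placement gives 2 geometric isomers: N3 trans; N3 cis (chiral).
One of these lacks any improper symmetry element and so occurs as an enantiomeric pair, giving 2 + 1 = 3 stereoisomers in total.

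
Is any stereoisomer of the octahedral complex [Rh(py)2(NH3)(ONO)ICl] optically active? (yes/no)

Exhaustive case analysis gives 9 geometric isomers.
Of these, 6 lack any improper symmetry element and so occur as enantiomeric pairs, giving 9 + 6 = 15 stereoisomers in total.

yes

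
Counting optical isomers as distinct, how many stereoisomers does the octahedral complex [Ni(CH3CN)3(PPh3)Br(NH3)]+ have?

5

The six octahedral sites form three mutually perpendicular trans pairs.
The distinct arrangements are (4 in all): CH3CN mer (3 arrangements); CH3CN fac (chiral).
One of these lacks any improper symmetry element and so occurs as an enantiomeric pair, giving 4 + 1 = 5 stereoisomers in total.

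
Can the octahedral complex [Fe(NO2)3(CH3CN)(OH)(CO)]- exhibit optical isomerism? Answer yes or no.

yes

An octahedron has six vertices in three trans pairs; every non-trans pair is cis.
There are 4 geometric isomers: NO2 mer (3 arrangements); NO2 fac (chiral).
One of these lacks any improper symmetry element and so occurs as an enantiomeric pair, giving 4 + 1 = 5 stereoisomers in total.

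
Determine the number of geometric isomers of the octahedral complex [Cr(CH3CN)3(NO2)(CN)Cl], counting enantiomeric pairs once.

4

The six octahedral sites form three mutually perpendicular trans pairs.
The distinct arrangements are (4 in all): CH3CN mer (3 arrangements); CH3CN fac (chiral).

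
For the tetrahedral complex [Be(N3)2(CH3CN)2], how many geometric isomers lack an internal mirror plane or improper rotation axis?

Only one geometric arrangement is possible.

0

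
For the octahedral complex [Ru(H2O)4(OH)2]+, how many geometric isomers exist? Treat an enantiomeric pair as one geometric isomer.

2

Systematic placement gives 2 geometric isomers: OH trans; OH cis.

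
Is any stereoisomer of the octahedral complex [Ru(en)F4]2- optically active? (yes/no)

Each en is bidentate and must span two cis positions.
Only one geometric arrangement is possible.

no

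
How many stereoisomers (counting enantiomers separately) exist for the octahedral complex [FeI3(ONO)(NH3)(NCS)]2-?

An octahedron has six vertices in three trans pairs; every non-trans pair is cis.
Systematic placement gives 4 geometric isomers: I mer (3 arrangements); I fac (chiral).
One of these lacks any improper symmetry element and so occurs as an enantiomeric pair, giving 4 + 1 = 5 stereoisomers in total.

5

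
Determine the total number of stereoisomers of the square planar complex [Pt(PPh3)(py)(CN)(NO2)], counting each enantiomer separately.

A square has two trans pairs of vertices; adjacent vertices are cis.
Working through the distinct placements yields 3 geometric isomers: (CN/PPh3 trans, NO2/py trans); (CN/py trans, NO2/PPh3 trans); (CN/NO2 trans, PPh3/py trans).
Each arrangement has an internal mirror plane or centre of symmetry, so none is chiral.

3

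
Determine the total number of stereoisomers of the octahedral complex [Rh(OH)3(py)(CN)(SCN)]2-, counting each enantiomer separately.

5

An octahedron has six vertices in three trans pairs; every non-trans pair is cis.
Systematic placement gives 4 geometric isomers: OH mer (3 arrangements); OH fac (chiral).
One of these lacks any improper symmetry element and so occurs as an enantiomeric pair, giving 4 + 1 = 5 stereoisomers in total.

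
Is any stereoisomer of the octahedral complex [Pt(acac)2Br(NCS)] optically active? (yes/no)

Each acac is bidentate and must span two cis positions.
Systematic placement gives 2 geometric isomers: Br and NCS mutually trans; Br and NCS mutually cis (chiral).
One of these lacks any improper symmetry element and so occurs as an enantiomeric pair, giving 2 + 1 = 3 stereoisomers in total.

yes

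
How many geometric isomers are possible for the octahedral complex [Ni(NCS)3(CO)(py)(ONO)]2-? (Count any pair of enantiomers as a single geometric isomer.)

The six octahedral sites form three mutually perpendicular trans pairs.
Systematic placement gives 4 geometric isomers: NCS mer (3 arrangements); NCS fac (chiral).

4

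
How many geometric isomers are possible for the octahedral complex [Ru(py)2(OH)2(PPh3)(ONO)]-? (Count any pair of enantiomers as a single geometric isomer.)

In an octahedral complex each vertex has one trans partner and four cis neighbours.
Working through the distinct placements yields 6 geometric isomers: py trans, OH trans; py cis, OH trans; py trans, OH cis; py cis, OH cis (3 arrangements, 2 chiral).

6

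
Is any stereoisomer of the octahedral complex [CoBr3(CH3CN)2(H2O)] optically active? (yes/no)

In an octahedral complex each vertex has one trans partner and four cis neighbours.
Working through the distinct placements yields 3 geometric isomers: Br mer, CH3CN cis; Br mer, CH3CN trans; Br fac, CH3CN cis.
Each arrangement has an internal mirror plane or centre of symmetry, so none is chiral.

no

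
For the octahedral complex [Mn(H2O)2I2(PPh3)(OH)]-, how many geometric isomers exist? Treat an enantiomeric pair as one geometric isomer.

6

An octahedron has six vertices in three trans pairs; every non-trans pair is cis.
The distinct arrangements are (6 in all): H2O trans, I trans; H2O trans, I cis; H2O cis, I cis (3 arrangements, 2 chiral); H2O cis, I trans.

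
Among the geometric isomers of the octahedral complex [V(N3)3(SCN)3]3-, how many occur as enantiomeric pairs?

In an octahedral complex each vertex has one trans partner and four cis neighbours.
Working through the distinct placements yields 2 geometric isomers: N3 mer; N3 fac.
Each arrangement has an internal mirror plane or centre of symmetry, so none is chiral.

0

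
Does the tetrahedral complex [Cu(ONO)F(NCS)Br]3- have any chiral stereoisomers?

All four vertices of a tetrahedron are equivalent and mutually adjacent, so cis/trans isomerism cannot arise.
Only one geometric arrangement is possible; it has no improper symmetry element, so it exists as a pair of enantiomers (2 stereoisomers).

yes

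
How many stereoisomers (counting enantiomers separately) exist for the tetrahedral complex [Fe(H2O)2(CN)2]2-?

1

Only one geometric arrangement is possible.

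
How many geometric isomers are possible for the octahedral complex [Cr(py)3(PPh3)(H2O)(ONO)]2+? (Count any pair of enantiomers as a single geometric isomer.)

The six octahedral sites form three mutually perpendicular trans pairs.
There are 4 geometric isomers: py mer (3 arrangements); py fac (chiral).

4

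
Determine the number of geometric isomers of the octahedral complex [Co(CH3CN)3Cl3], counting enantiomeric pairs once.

2

An octahedron has six vertices in three trans pairs; every non-trans pair is cis.
There are 2 geometric isomers: CH3CN mer; CH3CN fac.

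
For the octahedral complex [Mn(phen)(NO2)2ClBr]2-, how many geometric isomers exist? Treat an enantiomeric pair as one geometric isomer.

4

The six octahedral sites form three mutually perpendicular trans pairs.
Each phen is bidentate and must span two cis positions.
The distinct arrangements are (4 in all): NO2 cis (3 arrangements, 2 chiral); NO2 trans.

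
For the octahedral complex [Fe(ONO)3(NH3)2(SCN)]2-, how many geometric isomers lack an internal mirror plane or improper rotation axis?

An octahedron has six vertices in three trans pairs; every non-trans pair is cis.
There are 3 geometric isomers: ONO mer, NH3 trans; ONO fac, NH3 cis; ONO mer, NH3 cis.
Each arrangement has an internal mirror plane or centre of symmetry, so none is chiral.

0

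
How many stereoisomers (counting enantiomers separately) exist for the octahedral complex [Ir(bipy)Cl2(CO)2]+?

In an octahedral complex each vertex has one trans partner and four cis neighbours.
Each bipy is bidentate and must span two cis positions.
Working through the distinct placements yields 3 geometric isomers: Cl cis, CO trans; Cl cis, CO cis (chiral); Cl trans, CO cis.
One of these lacks any improper symmetry element and so occurs as an enantiomeric pair, giving 3 + 1 = 4 stereoisomers in total.

4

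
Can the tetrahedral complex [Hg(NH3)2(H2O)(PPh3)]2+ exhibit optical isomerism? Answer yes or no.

Only one geometric arrangement is possible.

no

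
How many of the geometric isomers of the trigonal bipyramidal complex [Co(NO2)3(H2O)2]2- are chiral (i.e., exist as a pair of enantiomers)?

A trigonal bipyramid has two axial and three equatorial sites, which are chemically inequivalent.
Systematic placement gives 3 geometric isomers: H2O both axial; H2O one axial, one equatorial; H2O both equatorial.
Each arrangement has an internal mirror plane or centre of symmetry, so none is chiral.

0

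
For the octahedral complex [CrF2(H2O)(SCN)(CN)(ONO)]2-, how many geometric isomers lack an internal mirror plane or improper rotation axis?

An octahedron has six vertices in three trans pairs; every non-trans pair is cis.
Systematic enumeration (placing each ligand type in turn and discarding arrangements equivalent by rotation or reflection) gives 9 geometric isomers.
Of these, 6 lack any improper symmetry element and so occur as enantiomeric pairs, giving 9 + 6 = 15 stereoisomers in total.

6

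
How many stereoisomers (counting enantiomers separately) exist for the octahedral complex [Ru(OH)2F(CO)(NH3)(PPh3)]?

Systematic enumeration (placing each ligand type in turn and discarding arrangements equivalent by rotation or reflection) gives 9 geometric isomers.
Of these, 6 lack any improper symmetry element and so occur as enantiomeric pairs, giving 9 + 6 = 15 stereoisomers in total.

15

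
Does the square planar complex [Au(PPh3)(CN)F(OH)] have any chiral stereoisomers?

no

A square has two trans pairs of vertices; adjacent vertices are cis.
Working through the distinct placements yields 3 geometric isomers: (CN/OH trans, F/PPh3 trans); (CN/PPh3 trans, F/OH trans); (CN/F trans, OH/PPh3 trans).
Each arrangement has an internal mirror plane or centre of symmetry, so none is chiral.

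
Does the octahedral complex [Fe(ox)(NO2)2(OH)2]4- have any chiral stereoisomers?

yes

An octahedron has six vertices in three trans pairs; every non-trans pair is cis.
Each ox is bidentate and must span two cis positions.
Systematic placement gives 3 geometric isomers: NO2 trans, OH cis; NO2 cis, OH cis (chiral); NO2 cis, OH trans.
One of these lacks any improper symmetry element and so occurs as an enantiomeric pair, giving 3 + 1 = 4 stereoisomers in total.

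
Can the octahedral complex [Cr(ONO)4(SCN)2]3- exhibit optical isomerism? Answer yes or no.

The six octahedral sites form three mutually perpendicular trans pairs.
There are 2 geometric isomers: SCN trans; SCN cis.
Each arrangement has an internal mirror plane or centre of symmetry, so none is chiral.

no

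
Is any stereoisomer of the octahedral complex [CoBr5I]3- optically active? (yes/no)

no

In an octahedral complex each vertex has one trans partner and four cis neighbours.
Only one geometric arrangement is possible.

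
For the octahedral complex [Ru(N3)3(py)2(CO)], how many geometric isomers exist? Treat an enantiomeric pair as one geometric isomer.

An octahedron has six vertices in three trans pairs; every non-trans pair is cis.
The distinct arrangements are (3 in all): N3 mer, py trans; N3 fac, py cis; N3 mer, py cis.

3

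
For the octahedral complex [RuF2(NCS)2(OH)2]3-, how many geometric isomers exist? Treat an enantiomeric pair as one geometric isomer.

In an octahedral complex each vertex has one trans partner and four cis neighbours.
Systematic placement gives 5 geometric isomers: F trans, NCS trans, OH trans; F trans, NCS cis, OH cis; F cis, NCS cis, OH trans; F cis, NCS cis, OH cis (chiral); F cis, NCS trans, OH cis.

5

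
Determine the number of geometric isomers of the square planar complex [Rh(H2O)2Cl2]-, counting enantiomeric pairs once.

A square has two trans pairs of vertices; adjacent vertices are cis.
The distinct arrangements are (2 in all): H2O cis; H2O trans.

2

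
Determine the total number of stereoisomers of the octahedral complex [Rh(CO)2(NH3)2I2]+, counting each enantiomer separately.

There are 5 geometric isomers: CO trans, NH3 trans, I trans; CO trans, NH3 cis, I cis; CO cis, NH3 trans, I cis; CO cis, NH3 cis, I cis (chiral); CO cis, NH3 cis, I trans.
One of these lacks any improper symmetry element and so occurs as an enantiomeric pair, giving 5 + 1 = 6 stereoisomers in total.

6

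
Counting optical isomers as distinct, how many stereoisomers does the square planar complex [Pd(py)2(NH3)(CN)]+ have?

2

A square has two trans pairs of vertices; adjacent vertices are cis.
The distinct arrangements are (2 in all): py cis; py trans.
Each arrangement has an internal mirror plane or centre of symmetry, so none is chiral.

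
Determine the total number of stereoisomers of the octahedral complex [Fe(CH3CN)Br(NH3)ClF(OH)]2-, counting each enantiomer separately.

The six octahedral sites form three mutually perpendicular trans pairs.
Exhaustive case analysis gives 15 geometric isomers.
Of these, 15 lack any improper symmetry element and so occur as enantiomeric pairs, giving 15 + 15 = 30 stereoisomers in total.

30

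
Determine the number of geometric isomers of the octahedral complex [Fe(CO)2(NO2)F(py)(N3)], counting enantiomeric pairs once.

9

An octahedron has six vertices in three trans pairs; every non-trans pair is cis.
Exhaustive case analysis gives 9 geometric isomers.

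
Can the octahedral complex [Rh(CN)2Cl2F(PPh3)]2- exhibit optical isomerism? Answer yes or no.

yes

An octahedron has six vertices in three trans pairs; every non-trans pair is cis.
There are 6 geometric isomers: CN trans, Cl trans; CN trans, Cl cis; CN cis, Cl cis (3 arrangements, 2 chiral); CN cis, Cl trans.
Of these, 2 lack any improper symmetry element and so occur as enantiomeric pairs, giving 6 + 2 = 8 stereoisomers in total.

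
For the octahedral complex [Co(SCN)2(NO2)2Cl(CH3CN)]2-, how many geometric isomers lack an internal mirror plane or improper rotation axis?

The six octahedral sites form three mutually perpendicular trans pairs.
The distinct arrangements are (6 in all): SCN trans, NO2 trans; SCN cis, NO2 cis (3 arrangements, 2 chiral); SCN trans, NO2 cis; SCN cis, NO2 trans.
Of these, 2 lack any improper symmetry element and so occur as enantiomeric pairs, giving 6 + 2 = 8 stereoisomers in total.

2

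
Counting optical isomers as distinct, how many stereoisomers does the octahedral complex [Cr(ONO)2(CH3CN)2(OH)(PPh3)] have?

There are 6 geometric isomers: ONO cis, CH3CN trans; ONO trans, CH3CN trans; ONO cis, CH3CN cis (3 arrangements, 2 chiral); ONO trans, CH3CN cis.
Of these, 2 lack any improper symmetry element and so occur as enantiomeric pairs, giving 6 + 2 = 8 stereoisomers in total.

8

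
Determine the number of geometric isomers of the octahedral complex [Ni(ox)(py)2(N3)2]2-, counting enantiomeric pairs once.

3

Each ox is bidentate and must span two cis positions.
The distinct arrangements are (3 in all): py cis, N3 trans; py trans, N3 cis; py cis, N3 cis (chiral).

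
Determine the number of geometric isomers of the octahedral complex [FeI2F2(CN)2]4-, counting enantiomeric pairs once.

5

An octahedron has six vertices in three trans pairs; every non-trans pair is cis.
There are 5 geometric isomers: I trans, F trans, CN trans; I cis, F cis, CN trans; I trans, F cis, CN cis; I cis, F cis, CN cis (chiral); I cis, F trans, CN cis.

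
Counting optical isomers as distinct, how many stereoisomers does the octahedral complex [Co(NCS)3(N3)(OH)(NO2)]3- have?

5

In an octahedral complex each vertex has one trans partner and four cis neighbours.
The distinct arrangements are (4 in all): NCS mer (3 arrangements); NCS fac (chiral).
One of these lacks any improper symmetry element and so occurs as an enantiomeric pair, giving 4 + 1 = 5 stereoisomers in total.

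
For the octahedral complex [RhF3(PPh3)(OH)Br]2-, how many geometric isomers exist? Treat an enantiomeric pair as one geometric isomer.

4

The six octahedral sites form three mutually perpendicular trans pairs.
Working through the distinct placements yields 4 geometric isomers: F mer (3 arrangements); F fac (chiral).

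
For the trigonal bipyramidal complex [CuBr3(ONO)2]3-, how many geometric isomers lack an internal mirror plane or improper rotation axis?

In a trigonal bipyramid the two axial positions differ from the three equatorial ones.
The distinct arrangements are (3 in all): ONO both equatorial; ONO one axial, one equatorial; ONO both axial.
Each arrangement has an internal mirror plane or centre of symmetry, so none is chiral.

0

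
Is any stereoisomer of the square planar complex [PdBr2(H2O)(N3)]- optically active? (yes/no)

no

The distinct arrangements are (2 in all): Br cis; Br trans.
Each arrangement has an internal mirror plane or centre of symmetry, so none is chiral.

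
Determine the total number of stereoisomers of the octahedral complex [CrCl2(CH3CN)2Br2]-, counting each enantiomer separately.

6

Systematic placement gives 5 geometric isomers: Cl trans, CH3CN trans, Br trans; Cl cis, CH3CN cis, Br trans; Cl trans, CH3CN cis, Br cis; Cl cis, CH3CN cis, Br cis (chiral); Cl cis, CH3CN trans, Br cis.
One of these lacks any improper symmetry element and so occurs as an enantiomeric pair, giving 5 + 1 = 6 stereoisomers in total.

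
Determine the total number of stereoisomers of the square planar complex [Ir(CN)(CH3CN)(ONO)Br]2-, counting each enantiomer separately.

3

In a square planar complex each vertex has one trans partner and two cis neighbours.
There are 3 geometric isomers: (Br/CN trans, CH3CN/ONO trans); (Br/ONO trans, CH3CN/CN trans); (Br/CH3CN trans, CN/ONO trans).
Each arrangement has an internal mirror plane or centre of symmetry, so none is chiral.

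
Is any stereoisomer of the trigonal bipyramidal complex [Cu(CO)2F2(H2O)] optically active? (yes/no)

A trigonal bipyramid has two axial and three equatorial sites, which are chemically inequivalent.
Placing the ligands in turn and identifying arrangements related by rotation or reflection leaves 5 distinct geometric isomers.
One of these lacks any improper symmetry element and so occurs as an enantiomeric pair, giving 5 + 1 = 6 stereoisomers in total.

yes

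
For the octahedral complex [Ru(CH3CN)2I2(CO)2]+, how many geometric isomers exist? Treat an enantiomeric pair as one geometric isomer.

5

There are 5 geometric isomers: CH3CN trans, I trans, CO trans; CH3CN trans, I cis, CO cis; CH3CN cis, I trans, CO cis; CH3CN cis, I cis, CO cis (chiral); CH3CN cis, I cis, CO trans.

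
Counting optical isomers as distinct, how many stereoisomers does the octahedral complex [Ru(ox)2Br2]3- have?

3

Each ox is bidentate and must span two cis positions.
Systematic placement gives 2 geometric isomers: Br trans; Br cis (chiral).
One of these lacks any improper symmetry element and so occurs as an enantiomeric pair, giving 2 + 1 = 3 stereoisomers in total.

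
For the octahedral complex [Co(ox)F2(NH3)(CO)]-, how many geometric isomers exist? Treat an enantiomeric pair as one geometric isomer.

Each ox is bidentate and must span two cis positions.
Systematic placement gives 4 geometric isomers: F cis (3 arrangements, 2 chiral); F trans.

4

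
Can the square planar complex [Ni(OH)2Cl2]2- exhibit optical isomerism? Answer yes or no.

In a square planar complex each vertex has one trans partner and two cis neighbours.
The distinct arrangements are (2 in all): OH cis; OH trans.
Each arrangement has an internal mirror plane or centre of symmetry, so none is chiral.

no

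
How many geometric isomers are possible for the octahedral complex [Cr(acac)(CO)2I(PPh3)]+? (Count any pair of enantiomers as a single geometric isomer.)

In an octahedral complex each vertex has one trans partner and four cis neighbours.
Each acac is bidentate and must span two cis positions.
There are 4 geometric isomers: CO trans; CO cis (3 arrangements, 2 chiral).

4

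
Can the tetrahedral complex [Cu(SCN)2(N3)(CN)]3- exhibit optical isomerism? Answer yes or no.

no

All four vertices of a tetrahedron are equivalent and mutually adjacent, so cis/trans isomerism cannot arise.
Only one geometric arrangement is possible.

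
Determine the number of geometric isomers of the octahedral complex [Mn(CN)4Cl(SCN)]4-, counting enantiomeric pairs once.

2

An octahedron has six vertices in three trans pairs; every non-trans pair is cis.
There are 2 geometric isomers: Cl and SCN mutually trans; Cl and SCN mutually cis.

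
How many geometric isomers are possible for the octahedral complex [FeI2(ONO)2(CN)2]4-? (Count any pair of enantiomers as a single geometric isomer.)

5

The distinct arrangements are (5 in all): I trans, ONO trans, CN trans; I cis, ONO cis, CN trans; I cis, ONO trans, CN cis; I cis, ONO cis, CN cis (chiral); I trans, ONO cis, CN cis.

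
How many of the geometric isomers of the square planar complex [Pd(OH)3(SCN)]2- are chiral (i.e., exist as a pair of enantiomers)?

0

A square has two trans pairs of vertices; adjacent vertices are cis.
Only one geometric arrangement is possible.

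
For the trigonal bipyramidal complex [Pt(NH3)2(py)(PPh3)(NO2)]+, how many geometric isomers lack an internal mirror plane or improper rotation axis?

A trigonal bipyramid has two axial and three equatorial sites, which are chemically inequivalent.
Systematic enumeration (placing each ligand type in turn and discarding arrangements equivalent by rotation or reflection) gives 7 geometric isomers.
Of these, 3 lack any improper symmetry element and so occur as enantiomeric pairs, giving 7 + 3 = 10 stereoisomers in total.

3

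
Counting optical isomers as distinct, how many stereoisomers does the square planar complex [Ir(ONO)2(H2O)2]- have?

There are 2 geometric isomers: ONO cis; ONO trans.
Each arrangement has an internal mirror plane or centre of symmetry, so none is chiral.

2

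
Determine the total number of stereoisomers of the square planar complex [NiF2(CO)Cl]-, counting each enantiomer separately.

2

In a square planar complex each vertex has one trans partner and two cis neighbours.
Working through the distinct placements yields 2 geometric isomers: F cis; F trans.
Each arrangement has an internal mirror plane or centre of symmetry, so none is chiral.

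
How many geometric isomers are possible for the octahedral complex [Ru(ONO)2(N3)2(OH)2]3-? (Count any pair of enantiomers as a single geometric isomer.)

5

In an octahedral complex each vertex has one trans partner and four cis neighbours.
Systematic placement gives 5 geometric isomers: ONO trans, N3 trans, OH trans; ONO cis, N3 trans, OH cis; ONO trans, N3 cis, OH cis; ONO cis, N3 cis, OH cis (chiral); ONO cis, N3 cis, OH trans.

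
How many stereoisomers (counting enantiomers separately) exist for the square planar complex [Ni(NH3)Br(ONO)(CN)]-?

Working through the distinct placements yields 3 geometric isomers: (Br/NH3 trans, CN/ONO trans); (Br/ONO trans, CN/NH3 trans); (Br/CN trans, NH3/ONO trans).
Each arrangement has an internal mirror plane or centre of symmetry, so none is chiral.

3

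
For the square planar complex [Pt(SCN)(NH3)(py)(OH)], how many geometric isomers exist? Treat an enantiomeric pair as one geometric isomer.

3

A square has two trans pairs of vertices; adjacent vertices are cis.
Systematic placement gives 3 geometric isomers: (NH3/SCN trans, OH/py trans); (NH3/py trans, OH/SCN trans); (NH3/OH trans, SCN/py trans).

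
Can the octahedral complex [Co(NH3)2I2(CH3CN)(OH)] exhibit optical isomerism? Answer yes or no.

The six octahedral sites form three mutually perpendicular trans pairs.
Working through the distinct placements yields 6 geometric isomers: NH3 cis, I cis (3 arrangements, 2 chiral); NH3 trans, I cis; NH3 cis, I trans; NH3 trans, I trans.
Of these, 2 lack any improper symmetry element and so occur as enantiomeric pairs, giving 6 + 2 = 8 stereoisomers in total.

yes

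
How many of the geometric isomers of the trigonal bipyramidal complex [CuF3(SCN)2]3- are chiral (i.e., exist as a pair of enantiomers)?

0

In a trigonal bipyramid the two axial positions differ from the three equatorial ones.
The distinct arrangements are (3 in all): SCN both equatorial; SCN one axial, one equatorial; SCN both axial.
Each arrangement has an internal mirror plane or centre of symmetry, so none is chiral.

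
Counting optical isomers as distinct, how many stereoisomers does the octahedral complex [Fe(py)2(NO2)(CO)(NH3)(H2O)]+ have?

In an octahedral complex each vertex has one trans partner and four cis neighbours.
Systematic enumeration (placing each ligand type in turn and discarding arrangements equivalent by rotation or reflection) gives 9 geometric isomers.
Of these, 6 lack any improper symmetry element and so occur as enantiomeric pairs, giving 9 + 6 = 15 stereoisomers in total.

15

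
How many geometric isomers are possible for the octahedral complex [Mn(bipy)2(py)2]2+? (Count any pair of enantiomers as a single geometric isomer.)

2

In an octahedral complex each vertex has one trans partner and four cis neighbours.
Each bipy is bidentate and must span two cis positions.
The distinct arrangements are (2 in all): py trans; py cis (chiral).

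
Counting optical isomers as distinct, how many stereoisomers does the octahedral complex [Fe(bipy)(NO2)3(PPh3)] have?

2

The six octahedral sites form three mutually perpendicular trans pairs.
Each bipy is bidentate and must span two cis positions.
The distinct arrangements are (2 in all): NO2 mer; NO2 fac.
Each arrangement has an internal mirror plane or centre of symmetry, so none is chiral.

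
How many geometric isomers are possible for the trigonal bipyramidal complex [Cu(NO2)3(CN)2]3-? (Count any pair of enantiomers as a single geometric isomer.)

Working through the distinct placements yields 3 geometric isomers: CN both axial; CN one axial, one equatorial; CN both equatorial.

3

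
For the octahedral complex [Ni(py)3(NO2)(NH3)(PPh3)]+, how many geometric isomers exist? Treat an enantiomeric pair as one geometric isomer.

There are 4 geometric isomers: py mer (3 arrangements); py fac (chiral).

4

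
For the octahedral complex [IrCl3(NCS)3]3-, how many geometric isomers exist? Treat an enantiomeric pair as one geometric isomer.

2

In an octahedral complex each vertex has one trans partner and four cis neighbours.
Systematic placement gives 2 geometric isomers: Cl mer; Cl fac.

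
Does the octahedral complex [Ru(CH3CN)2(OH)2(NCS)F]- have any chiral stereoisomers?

yes

An octahedron has six vertices in three trans pairs; every non-trans pair is cis.
There are 6 geometric isomers: CH3CN trans, OH trans; CH3CN trans, OH cis; CH3CN cis, OH trans; CH3CN cis, OH cis (3 arrangements, 2 chiral).
Of these, 2 lack any improper symmetry element and so occur as enantiomeric pairs, giving 6 + 2 = 8 stereoisomers in total.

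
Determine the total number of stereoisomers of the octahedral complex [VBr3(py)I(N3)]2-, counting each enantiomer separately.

An octahedron has six vertices in three trans pairs; every non-trans pair is cis.
There are 4 geometric isomers: Br mer (3 arrangements); Br fac (chiral).
One of these lacks any improper symmetry element and so occurs as an enantiomeric pair, giving 4 + 1 = 5 stereoisomers in total.

5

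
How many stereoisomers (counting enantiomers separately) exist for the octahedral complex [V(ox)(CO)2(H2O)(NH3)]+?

The six octahedral sites form three mutually perpendicular trans pairs.
Each ox is bidentate and must span two cis positions.
The distinct arrangements are (4 in all): CO trans; CO cis (3 arrangements, 2 chiral).
Of these, 2 lack any improper symmetry element and so occur as enantiomeric pairs, giving 4 + 2 = 6 stereoisomers in total.

6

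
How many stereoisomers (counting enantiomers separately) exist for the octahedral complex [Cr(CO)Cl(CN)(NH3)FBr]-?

30

The six octahedral sites form three mutually perpendicular trans pairs.
Exhaustive case analysis gives 15 geometric isomers.
Of these, 15 lack any improper symmetry element and so occur as enantiomeric pairs, giving 15 + 15 = 30 stereoisomers in total.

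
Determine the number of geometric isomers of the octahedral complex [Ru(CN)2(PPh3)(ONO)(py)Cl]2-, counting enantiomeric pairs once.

9

Placing the ligands in turn and identifying arrangements related by rotation or reflection leaves 9 distinct geometric isomers.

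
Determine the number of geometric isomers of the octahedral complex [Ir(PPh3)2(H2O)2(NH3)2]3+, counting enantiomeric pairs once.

5

In an octahedral complex each vertex has one trans partner and four cis neighbours.
There are 5 geometric isomers: PPh3 trans, H2O trans, NH3 trans; PPh3 cis, H2O trans, NH3 cis; PPh3 trans, H2O cis, NH3 cis; PPh3 cis, H2O cis, NH3 cis (chiral); PPh3 cis, H2O cis, NH3 trans.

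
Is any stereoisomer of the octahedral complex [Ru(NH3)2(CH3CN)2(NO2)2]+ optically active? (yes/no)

There are 5 geometric isomers: NH3 trans, CH3CN trans, NO2 trans; NH3 cis, CH3CN trans, NO2 cis; NH3 cis, CH3CN cis, NO2 trans; NH3 cis, CH3CN cis, NO2 cis (chiral); NH3 trans, CH3CN cis, NO2 cis.
One of these lacks any improper symmetry element and so occurs as an enantiomeric pair, giving 5 + 1 = 6 stereoisomers in total.

yes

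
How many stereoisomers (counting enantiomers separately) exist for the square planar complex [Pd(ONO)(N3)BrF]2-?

3

A square has two trans pairs of vertices; adjacent vertices are cis.
There are 3 geometric isomers: (Br/N3 trans, F/ONO trans); (Br/ONO trans, F/N3 trans); (Br/F trans, N3/ONO trans).
Each arrangement has an internal mirror plane or centre of symmetry, so none is chiral.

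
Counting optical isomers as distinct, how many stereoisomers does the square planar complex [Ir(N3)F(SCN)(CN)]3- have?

A square has two trans pairs of vertices; adjacent vertices are cis.
Working through the distinct placements yields 3 geometric isomers: (CN/N3 trans, F/SCN trans); (CN/SCN trans, F/N3 trans); (CN/F trans, N3/SCN trans).
Each arrangement has an internal mirror plane or centre of symmetry, so none is chiral.

3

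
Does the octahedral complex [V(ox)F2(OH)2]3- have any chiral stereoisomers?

yes

The six octahedral sites form three mutually perpendicular trans pairs.
Each ox is bidentate and must span two cis positions.
Systematic placement gives 3 geometric isomers: F trans, OH cis; F cis, OH cis (chiral); F cis, OH trans.
One of these lacks any improper symmetry element and so occurs as an enantiomeric pair, giving 3 + 1 = 4 stereoisomers in total.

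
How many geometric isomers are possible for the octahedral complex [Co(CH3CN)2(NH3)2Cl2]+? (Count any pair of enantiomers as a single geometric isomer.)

An octahedron has six vertices in three trans pairs; every non-trans pair is cis.
There are 5 geometric isomers: CH3CN trans, NH3 trans, Cl trans; CH3CN trans, NH3 cis, Cl cis; CH3CN cis, NH3 trans, Cl cis; CH3CN cis, NH3 cis, Cl cis (chiral); CH3CN cis, NH3 cis, Cl trans.

5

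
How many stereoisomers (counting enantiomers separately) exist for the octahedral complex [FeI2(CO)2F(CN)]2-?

The six octahedral sites form three mutually perpendicular trans pairs.
The distinct arrangements are (6 in all): I trans, CO cis; I cis, CO cis (3 arrangements, 2 chiral); I trans, CO trans; I cis, CO trans.
Of these, 2 lack any improper symmetry element and so occur as enantiomeric pairs, giving 6 + 2 = 8 stereoisomers in total.

8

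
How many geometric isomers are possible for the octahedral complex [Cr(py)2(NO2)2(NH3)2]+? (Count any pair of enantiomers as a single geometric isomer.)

Working through the distinct placements yields 5 geometric isomers: py trans, NO2 trans, NH3 trans; py cis, NO2 cis, NH3 trans; py trans, NO2 cis, NH3 cis; py cis, NO2 cis, NH3 cis (chiral); py cis, NO2 trans, NH3 cis.

5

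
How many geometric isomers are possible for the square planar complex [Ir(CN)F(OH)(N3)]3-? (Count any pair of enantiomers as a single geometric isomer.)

In a square planar complex each vertex has one trans partner and two cis neighbours.
Systematic placement gives 3 geometric isomers: (CN/N3 trans, F/OH trans); (CN/OH trans, F/N3 trans); (CN/F trans, N3/OH trans).

3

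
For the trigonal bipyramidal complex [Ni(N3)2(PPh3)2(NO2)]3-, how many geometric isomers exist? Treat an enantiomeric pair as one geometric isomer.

A trigonal bipyramid has two axial and three equatorial sites, which are chemically inequivalent.
Systematic enumeration (placing each ligand type in turn and discarding arrangements equivalent by rotation or reflection) gives 5 geometric isomers.

5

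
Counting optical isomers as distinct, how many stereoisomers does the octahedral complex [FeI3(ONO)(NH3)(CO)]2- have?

5

Systematic placement gives 4 geometric isomers: I mer (3 arrangements); I fac (chiral).
One of these lacks any improper symmetry element and so occurs as an enantiomeric pair, giving 4 + 1 = 5 stereoisomers in total.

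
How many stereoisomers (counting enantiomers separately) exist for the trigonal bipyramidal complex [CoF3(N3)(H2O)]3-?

In a trigonal bipyramid the two axial positions differ from the three equatorial ones.
There are 4 geometric isomers: N3 equatorial, H2O equatorial; N3 equatorial, H2O axial; N3 axial, H2O equatorial; N3 axial, H2O axial.
Each arrangement has an internal mirror plane or centre of symmetry, so none is chiral.

4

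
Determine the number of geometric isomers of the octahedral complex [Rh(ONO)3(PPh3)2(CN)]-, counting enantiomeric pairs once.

3

An octahedron has six vertices in three trans pairs; every non-trans pair is cis.
The distinct arrangements are (3 in all): ONO mer, PPh3 trans; ONO fac, PPh3 cis; ONO mer, PPh3 cis.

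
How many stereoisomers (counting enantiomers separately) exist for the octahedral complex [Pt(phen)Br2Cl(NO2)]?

6

In an octahedral complex each vertex has one trans partner and four cis neighbours.
Each phen is bidentate and must span two cis positions.
There are 4 geometric isomers: Br trans; Br cis (3 arrangements, 2 chiral).
Of these, 2 lack any improper symmetry element and so occur as enantiomeric pairs, giving 4 + 2 = 6 stereoisomers in total.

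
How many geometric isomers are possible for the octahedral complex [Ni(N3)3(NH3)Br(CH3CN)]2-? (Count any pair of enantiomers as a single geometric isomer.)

4

The six octahedral sites form three mutually perpendicular trans pairs.
There are 4 geometric isomers: N3 mer (3 arrangements); N3 fac (chiral).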